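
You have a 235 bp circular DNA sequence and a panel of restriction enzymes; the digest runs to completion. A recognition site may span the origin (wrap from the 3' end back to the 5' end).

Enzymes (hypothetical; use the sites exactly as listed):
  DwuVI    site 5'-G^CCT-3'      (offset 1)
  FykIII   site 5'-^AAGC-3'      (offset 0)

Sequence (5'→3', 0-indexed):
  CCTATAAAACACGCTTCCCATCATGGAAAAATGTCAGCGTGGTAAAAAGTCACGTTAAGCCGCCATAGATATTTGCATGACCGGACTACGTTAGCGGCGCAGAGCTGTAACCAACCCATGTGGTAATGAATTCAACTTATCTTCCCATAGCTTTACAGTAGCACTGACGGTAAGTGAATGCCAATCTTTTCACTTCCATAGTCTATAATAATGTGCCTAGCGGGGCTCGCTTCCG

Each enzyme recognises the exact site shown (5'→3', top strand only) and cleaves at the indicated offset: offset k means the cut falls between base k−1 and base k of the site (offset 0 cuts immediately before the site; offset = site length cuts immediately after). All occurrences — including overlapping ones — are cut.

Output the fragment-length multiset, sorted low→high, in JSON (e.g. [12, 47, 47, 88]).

Site scan:
  DwuVI GCCT/1: at [214, 234] ⇒ [0, 215]
  FykIII AAGC/0: at [56] ⇒ [56]

Pooled cuts: [0, 56, 215]

Fragment lengths:
  0→56: 56 bp
  56→215: 159 bp
  215→0 (wrap): 235-215+0 = 20 bp

[20,56,159]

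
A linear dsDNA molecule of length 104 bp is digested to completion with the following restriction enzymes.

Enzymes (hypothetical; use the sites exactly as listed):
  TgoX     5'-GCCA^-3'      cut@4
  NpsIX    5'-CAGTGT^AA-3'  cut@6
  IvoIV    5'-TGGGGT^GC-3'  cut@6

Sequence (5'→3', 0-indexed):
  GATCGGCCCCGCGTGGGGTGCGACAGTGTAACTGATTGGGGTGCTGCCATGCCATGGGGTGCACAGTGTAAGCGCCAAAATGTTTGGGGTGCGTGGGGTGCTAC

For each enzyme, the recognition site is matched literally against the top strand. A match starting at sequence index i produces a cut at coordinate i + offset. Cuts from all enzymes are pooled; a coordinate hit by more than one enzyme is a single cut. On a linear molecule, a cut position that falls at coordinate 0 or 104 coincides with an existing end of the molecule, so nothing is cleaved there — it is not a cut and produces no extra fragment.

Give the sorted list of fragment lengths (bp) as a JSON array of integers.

Site scan:
  TgoX GCCA/4: at [45, 50, 73] ⇒ [49, 54, 77]
  NpsIX CAGTGTAA/6: at [23, 63] ⇒ [29, 69]
  IvoIV TGGGGTGC/6: at [13, 36, 54, 84, 93] ⇒ [19, 42, 60, 90, 99]

Pooled cuts: [19, 29, 42, 49, 54, 60, 69, 77, 90, 99]

Fragment lengths:
  [0,19): 19 bp
  [19,29): 10 bp
  [29,42): 13 bp
  [42,49): 7 bp
  [49,54): 5 bp
  [54,60): 6 bp
  [60,69): 9 bp
  [69,77): 8 bp
  [77,90): 13 bp
  [90,99): 9 bp
  [99,104): 5 bp

[5,5,6,7,8,9,9,10,13,13,19]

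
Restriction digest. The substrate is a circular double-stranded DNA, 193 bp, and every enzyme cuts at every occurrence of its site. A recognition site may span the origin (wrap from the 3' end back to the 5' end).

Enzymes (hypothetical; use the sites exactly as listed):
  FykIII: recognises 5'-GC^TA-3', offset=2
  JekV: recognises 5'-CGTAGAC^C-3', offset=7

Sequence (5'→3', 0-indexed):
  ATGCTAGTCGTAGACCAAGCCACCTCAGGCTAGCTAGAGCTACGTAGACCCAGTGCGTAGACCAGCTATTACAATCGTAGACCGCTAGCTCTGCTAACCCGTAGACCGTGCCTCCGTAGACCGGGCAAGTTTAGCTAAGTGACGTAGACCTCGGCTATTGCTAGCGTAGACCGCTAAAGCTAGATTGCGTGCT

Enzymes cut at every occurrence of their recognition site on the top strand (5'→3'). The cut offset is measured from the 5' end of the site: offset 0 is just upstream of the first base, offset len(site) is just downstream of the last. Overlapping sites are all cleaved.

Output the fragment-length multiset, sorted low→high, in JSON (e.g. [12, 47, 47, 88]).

[3,3,4,4,5,6,6,6,6,9,9,10,11,12,12,13,14,14,15,15,16]

Per-enzyme occurrences:
  FykIII (GCTA, off=2): starts [2, 28, 32, 38, 64, 83, 92, 133, 153, 159, 172, 178, 190] → cuts [4, 30, 34, 40, 66, 85, 94, 135, 155, 161, 174, 180, 192]
  JekV (CGTAGACC, off=7): starts [8, 42, 55, 75, 99, 114, 142, 164] → cuts [15, 49, 62, 82, 106, 121, 149, 171]

All cut coordinates (distinct, sorted): [4, 15, 30, 34, 40, 49, 62, 66, 82, 85, 94, 106, 121, 135, 149, 155, 161, 171, 174, 180, 192]

Fragments:
  4→15: 11 bp
  15→30: 15 bp
  30→34: 4 bp
  34→40: 6 bp
  40→49: 9 bp
  49→62: 13 bp
  62→66: 4 bp
  66→82: 16 bp
  82→85: 3 bp
  85→94: 9 bp
  94→106: 12 bp
  106→121: 15 bp
  121→135: 14 bp
  135→149: 14 bp
  149→155: 6 bp
  155→161: 6 bp
  161→171: 10 bp
  171→174: 3 bp
  174→180: 6 bp
  180→192: 12 bp
  192→4 (wrap): 193-192+4 = 5 bp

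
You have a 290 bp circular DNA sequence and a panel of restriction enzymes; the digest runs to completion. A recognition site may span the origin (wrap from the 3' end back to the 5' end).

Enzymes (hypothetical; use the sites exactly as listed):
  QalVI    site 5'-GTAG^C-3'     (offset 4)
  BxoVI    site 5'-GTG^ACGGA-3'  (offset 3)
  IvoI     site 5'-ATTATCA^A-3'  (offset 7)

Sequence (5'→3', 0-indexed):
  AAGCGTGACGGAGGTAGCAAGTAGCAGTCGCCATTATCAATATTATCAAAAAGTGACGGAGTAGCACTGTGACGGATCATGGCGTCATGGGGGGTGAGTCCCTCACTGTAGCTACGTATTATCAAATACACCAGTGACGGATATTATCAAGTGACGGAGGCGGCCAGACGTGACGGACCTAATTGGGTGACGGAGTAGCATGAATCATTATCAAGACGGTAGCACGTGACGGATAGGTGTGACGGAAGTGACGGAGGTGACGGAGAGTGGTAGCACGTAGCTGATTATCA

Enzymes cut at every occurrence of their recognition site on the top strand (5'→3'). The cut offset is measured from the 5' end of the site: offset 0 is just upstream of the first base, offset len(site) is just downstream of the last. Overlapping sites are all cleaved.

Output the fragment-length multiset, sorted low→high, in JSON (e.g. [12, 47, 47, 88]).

[4,6,7,7,7,7,7,9,9,9,9,9,9,10,10,12,13,13,13,14,15,15,17,19,40]

Per-enzyme occurrences:
  QalVI (GTAGC, off=4): starts [13, 20, 60, 107, 194, 218, 269, 276] → cuts [17, 24, 64, 111, 198, 222, 273, 280]
  BxoVI (GTGACGGA, off=3): starts [4, 52, 68, 133, 150, 169, 186, 225, 238, 247, 256] → cuts [7, 55, 71, 136, 153, 172, 189, 228, 241, 250, 259]
  IvoI (ATTATCAA, off=7): starts [32, 41, 117, 142, 206, 283] → cuts [0, 39, 48, 124, 149, 213]

Pooled cuts: [0, 7, 17, 24, 39, 48, 55, 64, 71, 111, 124, 136, 149, 153, 172, 189, 198, 213, 222, 228, 241, 250, 259, 273, 280]

Fragment lengths:
  0→7: 7 bp
  7→17: 10 bp
  17→24: 7 bp
  24→39: 15 bp
  39→48: 9 bp
  48→55: 7 bp
  55→64: 9 bp
  64→71: 7 bp
  71→111: 40 bp
  111→124: 13 bp
  124→136: 12 bp
  136→149: 13 bp
  149→153: 4 bp
  153→172: 19 bp
  172→189: 17 bp
  189→198: 9 bp
  198→213: 15 bp
  213→222: 9 bp
  222→228: 6 bp
  228→241: 13 bp
  241→250: 9 bp
  250→259: 9 bp
  259→273: 14 bp
  273→280: 7 bp
  280→0 (wrap): 290-280+0 = 10 bp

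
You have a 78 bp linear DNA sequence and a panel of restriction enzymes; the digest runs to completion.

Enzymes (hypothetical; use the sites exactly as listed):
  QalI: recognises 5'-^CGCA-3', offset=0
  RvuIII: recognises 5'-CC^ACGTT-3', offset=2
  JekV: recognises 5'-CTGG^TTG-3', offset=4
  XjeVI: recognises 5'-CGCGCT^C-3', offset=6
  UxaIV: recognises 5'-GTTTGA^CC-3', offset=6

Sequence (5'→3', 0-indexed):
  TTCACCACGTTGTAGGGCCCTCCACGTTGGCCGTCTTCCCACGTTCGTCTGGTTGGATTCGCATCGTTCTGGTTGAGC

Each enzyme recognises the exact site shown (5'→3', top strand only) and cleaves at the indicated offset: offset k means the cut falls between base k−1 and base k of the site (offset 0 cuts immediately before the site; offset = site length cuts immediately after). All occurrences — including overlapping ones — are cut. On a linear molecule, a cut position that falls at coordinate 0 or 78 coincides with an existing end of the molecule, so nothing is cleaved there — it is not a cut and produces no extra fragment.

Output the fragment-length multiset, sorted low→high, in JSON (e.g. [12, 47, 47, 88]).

Scan for sites:
  QalI CGCA/0: at [59] ⇒ [59]
  RvuIII CCACGTT/2: at [4, 21, 38] ⇒ [6, 23, 40]
  JekV CTGGTTG/4: at [48, 68] ⇒ [52, 72]
  XjeVI (CGCGCTC, off=6): no sites
  UxaIV (GTTTGACC, off=6): no sites

All cut coordinates (distinct, sorted): [6, 23, 40, 52, 59, 72]

Fragment lengths:
  [0,6): 6 bp
  [6,23): 17 bp
  [23,40): 17 bp
  [40,52): 12 bp
  [52,59): 7 bp
  [59,72): 13 bp
  [72,78): 6 bp

[6,6,7,12,13,17,17]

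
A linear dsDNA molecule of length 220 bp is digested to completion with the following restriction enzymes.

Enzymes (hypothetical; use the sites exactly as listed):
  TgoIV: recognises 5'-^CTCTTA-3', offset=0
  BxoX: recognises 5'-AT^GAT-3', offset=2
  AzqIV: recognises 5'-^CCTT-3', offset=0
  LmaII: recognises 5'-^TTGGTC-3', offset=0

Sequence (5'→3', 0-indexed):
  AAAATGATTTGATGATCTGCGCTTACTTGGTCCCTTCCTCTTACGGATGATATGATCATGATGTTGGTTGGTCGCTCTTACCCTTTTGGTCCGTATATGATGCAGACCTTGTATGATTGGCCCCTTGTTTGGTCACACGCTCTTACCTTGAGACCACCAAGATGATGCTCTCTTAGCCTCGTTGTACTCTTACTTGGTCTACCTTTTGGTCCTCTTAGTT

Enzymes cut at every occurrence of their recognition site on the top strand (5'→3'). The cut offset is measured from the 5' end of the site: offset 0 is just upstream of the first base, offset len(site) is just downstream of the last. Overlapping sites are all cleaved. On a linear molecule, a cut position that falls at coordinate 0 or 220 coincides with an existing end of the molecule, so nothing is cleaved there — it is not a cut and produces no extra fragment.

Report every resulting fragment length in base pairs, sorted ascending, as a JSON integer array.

Per-enzyme occurrences:
  TgoIV (CTCTTA, off=0): starts [37, 74, 139, 169, 186, 211] → cuts [37, 74, 139, 169, 186, 211]
  BxoX (ATGAT, off=2): starts [3, 11, 46, 51, 57, 96, 112, 161] → cuts [5, 13, 48, 53, 59, 98, 114, 163]
  AzqIV (CCTT, off=0): starts [32, 81, 106, 122, 145, 201] → cuts [32, 81, 106, 122, 145, 201]
  LmaII (TTGGTC, off=0): starts [26, 67, 85, 128, 193, 205] → cuts [26, 67, 85, 128, 193, 205]

Pooled cuts: [5, 13, 26, 32, 37, 48, 53, 59, 67, 74, 81, 85, 98, 106, 114, 122, 128, 139, 145, 163, 169, 186, 193, 201, 205, 211]

Fragment lengths:
  [0,5): 5 bp
  [5,13): 8 bp
  [13,26): 13 bp
  [26,32): 6 bp
  [32,37): 5 bp
  [37,48): 11 bp
  [48,53): 5 bp
  [53,59): 6 bp
  [59,67): 8 bp
  [67,74): 7 bp
  [74,81): 7 bp
  [81,85): 4 bp
  [85,98): 13 bp
  [98,106): 8 bp
  [106,114): 8 bp
  [114,122): 8 bp
  [122,128): 6 bp
  [128,139): 11 bp
  [139,145): 6 bp
  [145,163): 18 bp
  [163,169): 6 bp
  [169,186): 17 bp
  [186,193): 7 bp
  [193,201): 8 bp
  [201,205): 4 bp
  [205,211): 6 bp
  [211,220): 9 bp

[4,4,5,5,5,6,6,6,6,6,6,7,7,7,8,8,8,8,8,8,9,11,11,13,13,17,18]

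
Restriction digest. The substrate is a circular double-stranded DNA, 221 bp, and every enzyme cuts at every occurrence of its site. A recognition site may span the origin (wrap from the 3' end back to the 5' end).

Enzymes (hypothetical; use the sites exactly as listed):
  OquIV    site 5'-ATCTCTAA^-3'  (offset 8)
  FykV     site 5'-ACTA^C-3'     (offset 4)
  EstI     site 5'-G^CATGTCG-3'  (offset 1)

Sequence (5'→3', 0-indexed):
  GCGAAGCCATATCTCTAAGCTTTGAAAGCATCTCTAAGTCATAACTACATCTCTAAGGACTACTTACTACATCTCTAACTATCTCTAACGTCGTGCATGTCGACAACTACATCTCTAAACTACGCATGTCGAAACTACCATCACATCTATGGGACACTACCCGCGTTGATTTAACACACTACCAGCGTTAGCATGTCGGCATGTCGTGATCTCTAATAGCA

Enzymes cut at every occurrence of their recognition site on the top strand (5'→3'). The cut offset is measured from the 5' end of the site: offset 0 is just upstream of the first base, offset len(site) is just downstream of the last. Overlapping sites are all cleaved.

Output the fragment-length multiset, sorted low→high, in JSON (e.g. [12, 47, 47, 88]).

Per-enzyme occurrences:
  OquIV (ATCTCTAA, off=8): starts [10, 29, 48, 70, 80, 110, 208] → cuts [18, 37, 56, 78, 88, 118, 216]
  FykV (ACTAC, off=4): starts [43, 58, 65, 105, 118, 133, 155, 177] → cuts [47, 62, 69, 109, 122, 137, 159, 181]
  EstI (GCATGTCG, off=1): starts [94, 123, 190, 198] → cuts [95, 124, 191, 199]

All cut coordinates (distinct, sorted): [18, 37, 47, 56, 62, 69, 78, 88, 95, 109, 118, 122, 124, 137, 159, 181, 191, 199, 216]

Fragment lengths:
  18→37: 19 bp
  37→47: 10 bp
  47→56: 9 bp
  56→62: 6 bp
  62→69: 7 bp
  69→78: 9 bp
  78→88: 10 bp
  88→95: 7 bp
  95→109: 14 bp
  109→118: 9 bp
  118→122: 4 bp
  122→124: 2 bp
  124→137: 13 bp
  137→159: 22 bp
  159→181: 22 bp
  181→191: 10 bp
  191→199: 8 bp
  199→216: 17 bp
  216→18 (wrap): 221-216+18 = 23 bp

[2,4,6,7,7,8,9,9,9,10,10,10,13,14,17,19,22,22,23]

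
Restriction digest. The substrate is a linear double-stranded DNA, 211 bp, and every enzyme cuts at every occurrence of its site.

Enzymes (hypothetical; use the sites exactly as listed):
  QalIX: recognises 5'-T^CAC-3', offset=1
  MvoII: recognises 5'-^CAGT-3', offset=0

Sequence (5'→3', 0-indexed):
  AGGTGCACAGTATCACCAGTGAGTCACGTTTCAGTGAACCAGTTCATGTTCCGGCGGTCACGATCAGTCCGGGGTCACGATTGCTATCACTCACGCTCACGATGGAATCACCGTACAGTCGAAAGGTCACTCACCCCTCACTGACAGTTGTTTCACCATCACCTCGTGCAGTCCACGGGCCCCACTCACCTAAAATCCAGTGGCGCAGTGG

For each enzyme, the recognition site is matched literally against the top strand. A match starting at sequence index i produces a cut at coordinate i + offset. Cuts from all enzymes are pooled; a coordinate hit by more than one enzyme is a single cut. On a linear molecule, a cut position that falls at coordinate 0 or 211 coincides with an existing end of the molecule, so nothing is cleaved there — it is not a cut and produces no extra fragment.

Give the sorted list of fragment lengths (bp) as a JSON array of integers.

Site scan:
  QalIX TCAC/1: at [12, 23, 57, 74, 86, 90, 96, 107, 126, 130, 137, 152, 158, 185] ⇒ [13, 24, 58, 75, 87, 91, 97, 108, 127, 131, 138, 153, 159, 186]
  MvoII CAGT/0: at [7, 16, 31, 39, 64, 115, 144, 168, 197, 205] ⇒ [7, 16, 31, 39, 64, 115, 144, 168, 197, 205]

Pooled cuts: [7, 13, 16, 24, 31, 39, 58, 64, 75, 87, 91, 97, 108, 115, 127, 131, 138, 144, 153, 159, 168, 186, 197, 205]

Fragment lengths:
  [0,7): 7 bp
  [7,13): 6 bp
  [13,16): 3 bp
  [16,24): 8 bp
  [24,31): 7 bp
  [31,39): 8 bp
  [39,58): 19 bp
  [58,64): 6 bp
  [64,75): 11 bp
  [75,87): 12 bp
  [87,91): 4 bp
  [91,97): 6 bp
  [97,108): 11 bp
  [108,115): 7 bp
  [115,127): 12 bp
  [127,131): 4 bp
  [131,138): 7 bp
  [138,144): 6 bp
  [144,153): 9 bp
  [153,159): 6 bp
  [159,168): 9 bp
  [168,186): 18 bp
  [186,197): 11 bp
  [197,205): 8 bp
  [205,211): 6 bp

[3,4,4,6,6,6,6,6,6,7,7,7,7,8,8,8,9,9,11,11,11,12,12,18,19]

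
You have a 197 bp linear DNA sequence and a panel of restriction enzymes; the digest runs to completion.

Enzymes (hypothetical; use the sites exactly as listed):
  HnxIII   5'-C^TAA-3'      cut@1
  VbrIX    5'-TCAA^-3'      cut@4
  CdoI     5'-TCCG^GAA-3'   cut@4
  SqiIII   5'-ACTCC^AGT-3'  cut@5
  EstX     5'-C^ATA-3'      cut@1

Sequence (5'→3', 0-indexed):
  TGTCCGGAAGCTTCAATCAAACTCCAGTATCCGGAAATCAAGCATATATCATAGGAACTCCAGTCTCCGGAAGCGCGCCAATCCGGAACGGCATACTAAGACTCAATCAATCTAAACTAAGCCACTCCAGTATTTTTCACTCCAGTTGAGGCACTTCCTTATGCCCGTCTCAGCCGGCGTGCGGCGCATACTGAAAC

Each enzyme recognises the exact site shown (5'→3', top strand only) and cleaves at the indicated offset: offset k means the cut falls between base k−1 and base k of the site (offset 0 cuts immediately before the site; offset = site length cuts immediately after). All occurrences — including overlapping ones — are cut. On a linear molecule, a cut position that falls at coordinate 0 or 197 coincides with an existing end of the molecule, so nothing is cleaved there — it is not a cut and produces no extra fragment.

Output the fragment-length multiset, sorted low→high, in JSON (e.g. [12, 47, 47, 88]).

Site scan:
  HnxIII CTAA/1: at [95, 111, 116] ⇒ [96, 112, 117]
  VbrIX TCAA/4: at [12, 16, 37, 102, 106] ⇒ [16, 20, 41, 106, 110]
  CdoI TCCGGAA/4: at [2, 29, 65, 81] ⇒ [6, 33, 69, 85]
  SqiIII ACTCCAGT/5: at [20, 56, 123, 138] ⇒ [25, 61, 128, 143]
  EstX CATA/1: at [42, 49, 91, 186] ⇒ [43, 50, 92, 187]

Pooled cuts: [6, 16, 20, 25, 33, 41, 43, 50, 61, 69, 85, 92, 96, 106, 110, 112, 117, 128, 143, 187]

Fragments:
  [0,6): 6 bp
  [6,16): 10 bp
  [16,20): 4 bp
  [20,25): 5 bp
  [25,33): 8 bp
  [33,41): 8 bp
  [41,43): 2 bp
  [43,50): 7 bp
  [50,61): 11 bp
  [61,69): 8 bp
  [69,85): 16 bp
  [85,92): 7 bp
  [92,96): 4 bp
  [96,106): 10 bp
  [106,110): 4 bp
  [110,112): 2 bp
  [112,117): 5 bp
  [117,128): 11 bp
  [128,143): 15 bp
  [143,187): 44 bp
  [187,197): 10 bp

[2,2,4,4,4,5,5,6,7,7,8,8,8,10,10,10,11,11,15,16,44]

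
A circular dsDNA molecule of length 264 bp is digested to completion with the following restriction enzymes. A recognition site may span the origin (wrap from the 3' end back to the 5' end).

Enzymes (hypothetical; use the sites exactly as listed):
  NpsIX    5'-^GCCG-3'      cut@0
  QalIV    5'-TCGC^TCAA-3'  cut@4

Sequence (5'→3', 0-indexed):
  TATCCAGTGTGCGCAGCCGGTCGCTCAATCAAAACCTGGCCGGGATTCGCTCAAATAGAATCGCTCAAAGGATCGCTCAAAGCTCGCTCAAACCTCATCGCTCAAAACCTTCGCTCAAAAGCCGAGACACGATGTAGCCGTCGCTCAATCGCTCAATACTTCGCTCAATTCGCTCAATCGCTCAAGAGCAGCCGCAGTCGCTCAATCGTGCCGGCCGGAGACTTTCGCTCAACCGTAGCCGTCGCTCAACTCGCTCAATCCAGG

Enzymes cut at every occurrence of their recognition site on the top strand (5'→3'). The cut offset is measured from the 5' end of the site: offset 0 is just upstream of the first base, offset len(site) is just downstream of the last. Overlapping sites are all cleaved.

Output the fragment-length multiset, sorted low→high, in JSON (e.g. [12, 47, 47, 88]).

Per-enzyme occurrences:
  NpsIX (GCCG, off=0): starts [15, 38, 120, 136, 190, 209, 213, 237] → cuts [15, 38, 120, 136, 190, 209, 213, 237]
  QalIV (TCGCTCAA, off=4): starts [20, 46, 60, 72, 83, 97, 110, 140, 148, 160, 169, 177, 197, 224, 241, 250] → cuts [24, 50, 64, 76, 87, 101, 114, 144, 152, 164, 173, 181, 201, 228, 245, 254]

All cut coordinates (distinct, sorted): [15, 24, 38, 50, 64, 76, 87, 101, 114, 120, 136, 144, 152, 164, 173, 181, 190, 201, 209, 213, 228, 237, 245, 254]

Fragment lengths:
  15→24: 9 bp
  24→38: 14 bp
  38→50: 12 bp
  50→64: 14 bp
  64→76: 12 bp
  76→87: 11 bp
  87→101: 14 bp
  101→114: 13 bp
  114→120: 6 bp
  120→136: 16 bp
  136→144: 8 bp
  144→152: 8 bp
  152→164: 12 bp
  164→173: 9 bp
  173→181: 8 bp
  181→190: 9 bp
  190→201: 11 bp
  201→209: 8 bp
  209→213: 4 bp
  213→228: 15 bp
  228→237: 9 bp
  237→245: 8 bp
  245→254: 9 bp
  254→15 (wrap): 264-254+15 = 25 bp

[4,6,8,8,8,8,8,9,9,9,9,9,11,11,12,12,12,13,14,14,14,15,16,25]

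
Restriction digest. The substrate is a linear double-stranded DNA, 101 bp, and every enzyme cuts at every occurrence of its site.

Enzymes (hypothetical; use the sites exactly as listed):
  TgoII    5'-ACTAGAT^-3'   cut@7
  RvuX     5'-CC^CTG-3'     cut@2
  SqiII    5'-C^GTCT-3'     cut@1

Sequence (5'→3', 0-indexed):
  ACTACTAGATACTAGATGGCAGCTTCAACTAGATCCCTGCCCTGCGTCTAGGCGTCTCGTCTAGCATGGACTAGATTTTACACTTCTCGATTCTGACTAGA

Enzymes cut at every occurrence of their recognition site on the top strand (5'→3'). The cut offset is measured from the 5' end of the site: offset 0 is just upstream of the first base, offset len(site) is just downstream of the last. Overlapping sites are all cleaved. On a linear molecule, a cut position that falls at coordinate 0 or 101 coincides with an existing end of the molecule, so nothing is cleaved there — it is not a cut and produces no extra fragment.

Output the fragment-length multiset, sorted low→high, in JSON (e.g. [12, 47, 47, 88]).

Site scan:
  TgoII (ACTAGAT, off=7): starts [3, 10, 27, 69] → cuts [10, 17, 34, 76]
  RvuX (CCCTG, off=2): starts [34, 39] → cuts [36, 41]
  SqiII (CGTCT, off=1): starts [44, 52, 57] → cuts [45, 53, 58]

Pooled cuts: [10, 17, 34, 36, 41, 45, 53, 58, 76]

Fragment lengths:
  [0,10): 10 bp
  [10,17): 7 bp
  [17,34): 17 bp
  [34,36): 2 bp
  [36,41): 5 bp
  [41,45): 4 bp
  [45,53): 8 bp
  [53,58): 5 bp
  [58,76): 18 bp
  [76,101): 25 bp

[2,4,5,5,7,8,10,17,18,25]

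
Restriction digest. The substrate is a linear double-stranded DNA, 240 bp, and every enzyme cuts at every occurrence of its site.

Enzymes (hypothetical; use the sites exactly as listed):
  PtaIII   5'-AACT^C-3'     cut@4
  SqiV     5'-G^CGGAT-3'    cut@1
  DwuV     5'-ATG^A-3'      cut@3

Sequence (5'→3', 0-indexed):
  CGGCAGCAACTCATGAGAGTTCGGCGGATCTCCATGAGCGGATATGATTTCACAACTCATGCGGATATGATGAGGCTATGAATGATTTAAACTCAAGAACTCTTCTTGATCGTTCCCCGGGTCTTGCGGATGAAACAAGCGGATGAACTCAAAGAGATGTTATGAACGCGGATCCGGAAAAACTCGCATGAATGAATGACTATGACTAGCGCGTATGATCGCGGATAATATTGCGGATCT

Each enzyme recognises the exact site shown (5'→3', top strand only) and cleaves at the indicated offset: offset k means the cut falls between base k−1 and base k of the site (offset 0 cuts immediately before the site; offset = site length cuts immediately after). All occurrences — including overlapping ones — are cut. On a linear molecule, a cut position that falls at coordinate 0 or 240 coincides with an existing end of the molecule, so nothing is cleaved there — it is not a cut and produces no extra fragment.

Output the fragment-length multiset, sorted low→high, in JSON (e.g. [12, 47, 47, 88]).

[2,3,4,4,4,4,4,4,4,4,6,6,6,6,7,7,8,8,8,8,9,9,11,11,12,12,13,15,16,25]

Per-enzyme occurrences:
  PtaIII (AACTC, off=4): starts [7, 53, 89, 97, 145, 180] → cuts [11, 57, 93, 101, 149, 184]
  SqiV (GCGGAT, off=1): starts [23, 37, 60, 125, 138, 167, 220, 232] → cuts [24, 38, 61, 126, 139, 168, 221, 233]
  DwuV (ATGA, off=3): starts [12, 33, 43, 66, 69, 77, 81, 129, 142, 161, 187, 191, 195, 201, 214] → cuts [15, 36, 46, 69, 72, 80, 84, 132, 145, 164, 190, 194, 198, 204, 217]

Pooled cuts: [11, 15, 24, 36, 38, 46, 57, 61, 69, 72, 80, 84, 93, 101, 126, 132, 139, 145, 149, 164, 168, 184, 190, 194, 198, 204, 217, 221, 233]

Fragments:
  [0,11): 11 bp
  [11,15): 4 bp
  [15,24): 9 bp
  [24,36): 12 bp
  [36,38): 2 bp
  [38,46): 8 bp
  [46,57): 11 bp
  [57,61): 4 bp
  [61,69): 8 bp
  [69,72): 3 bp
  [72,80): 8 bp
  [80,84): 4 bp
  [84,93): 9 bp
  [93,101): 8 bp
  [101,126): 25 bp
  [126,132): 6 bp
  [132,139): 7 bp
  [139,145): 6 bp
  [145,149): 4 bp
  [149,164): 15 bp
  [164,168): 4 bp
  [168,184): 16 bp
  [184,190): 6 bp
  [190,194): 4 bp
  [194,198): 4 bp
  [198,204): 6 bp
  [204,217): 13 bp
  [217,221): 4 bp
  [221,233): 12 bp
  [233,240): 7 bp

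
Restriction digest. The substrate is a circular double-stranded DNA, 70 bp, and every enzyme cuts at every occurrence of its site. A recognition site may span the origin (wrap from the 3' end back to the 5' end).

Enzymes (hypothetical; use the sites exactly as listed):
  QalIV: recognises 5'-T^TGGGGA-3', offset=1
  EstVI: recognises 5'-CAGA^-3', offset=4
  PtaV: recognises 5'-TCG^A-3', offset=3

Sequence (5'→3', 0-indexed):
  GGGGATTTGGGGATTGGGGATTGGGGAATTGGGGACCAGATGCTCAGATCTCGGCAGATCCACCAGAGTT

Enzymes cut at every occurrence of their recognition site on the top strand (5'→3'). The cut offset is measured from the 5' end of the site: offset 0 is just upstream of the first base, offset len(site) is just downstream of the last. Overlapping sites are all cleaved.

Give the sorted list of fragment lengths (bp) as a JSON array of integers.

Site scan:
  QalIV (TTGGGGA, off=1): starts [6, 13, 20, 28, 68] → cuts [7, 14, 21, 29, 69]
  EstVI (CAGA, off=4): starts [36, 44, 54, 63] → cuts [40, 48, 58, 67]
  PtaV (TCGA, off=3): no sites

Pooled cuts: [7, 14, 21, 29, 40, 48, 58, 67, 69]

Fragments:
  7→14: 7 bp
  14→21: 7 bp
  21→29: 8 bp
  29→40: 11 bp
  40→48: 8 bp
  48→58: 10 bp
  58→67: 9 bp
  67→69: 2 bp
  69→7 (wrap): 70-69+7 = 8 bp

[2,7,7,8,8,8,9,10,11]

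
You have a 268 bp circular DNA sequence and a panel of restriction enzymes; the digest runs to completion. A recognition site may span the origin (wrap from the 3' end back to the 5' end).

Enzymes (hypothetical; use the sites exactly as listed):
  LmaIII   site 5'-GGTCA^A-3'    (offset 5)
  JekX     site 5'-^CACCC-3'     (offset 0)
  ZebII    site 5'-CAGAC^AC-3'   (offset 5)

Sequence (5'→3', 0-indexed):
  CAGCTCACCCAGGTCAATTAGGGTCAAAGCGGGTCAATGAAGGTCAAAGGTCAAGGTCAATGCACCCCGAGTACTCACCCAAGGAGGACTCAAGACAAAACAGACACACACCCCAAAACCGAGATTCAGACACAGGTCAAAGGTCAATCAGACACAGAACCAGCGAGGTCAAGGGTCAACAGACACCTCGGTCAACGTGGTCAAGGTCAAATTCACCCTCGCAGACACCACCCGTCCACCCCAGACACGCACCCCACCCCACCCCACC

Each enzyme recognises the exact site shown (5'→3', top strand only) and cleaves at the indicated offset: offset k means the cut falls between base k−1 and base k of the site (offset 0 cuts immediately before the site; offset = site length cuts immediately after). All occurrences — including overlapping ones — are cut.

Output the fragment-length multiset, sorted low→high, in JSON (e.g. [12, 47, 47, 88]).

[2,3,3,3,4,5,5,5,6,6,6,7,7,7,7,8,8,9,9,10,10,10,10,10,11,13,13,18,23,30]

Scan for sites:
  LmaIII GGTCAA/5: at [11, 21, 31, 41, 48, 54, 134, 141, 166, 173, 189, 198, 204] ⇒ [16, 26, 36, 46, 53, 59, 139, 146, 171, 178, 194, 203, 209]
  JekX CACCC/0: at [5, 62, 75, 108, 213, 228, 236, 249, 254, 259, 264] ⇒ [5, 62, 75, 108, 213, 228, 236, 249, 254, 259, 264]
  ZebII CAGACAC/5: at [100, 126, 148, 179, 221, 241] ⇒ [105, 131, 153, 184, 226, 246]

Pooled cuts: [5, 16, 26, 36, 46, 53, 59, 62, 75, 105, 108, 131, 139, 146, 153, 171, 178, 184, 194, 203, 209, 213, 226, 228, 236, 246, 249, 254, 259, 264]

Fragment lengths:
  5→16: 11 bp
  16→26: 10 bp
  26→36: 10 bp
  36→46: 10 bp
  46→53: 7 bp
  53→59: 6 bp
  59→62: 3 bp
  62→75: 13 bp
  75→105: 30 bp
  105→108: 3 bp
  108→131: 23 bp
  131→139: 8 bp
  139→146: 7 bp
  146→153: 7 bp
  153→171: 18 bp
  171→178: 7 bp
  178→184: 6 bp
  184→194: 10 bp
  194→203: 9 bp
  203→209: 6 bp
  209→213: 4 bp
  213→226: 13 bp
  226→228: 2 bp
  228→236: 8 bp
  236→246: 10 bp
  246→249: 3 bp
  249→254: 5 bp
  254→259: 5 bp
  259→264: 5 bp
  264→5 (wrap): 268-264+5 = 9 bp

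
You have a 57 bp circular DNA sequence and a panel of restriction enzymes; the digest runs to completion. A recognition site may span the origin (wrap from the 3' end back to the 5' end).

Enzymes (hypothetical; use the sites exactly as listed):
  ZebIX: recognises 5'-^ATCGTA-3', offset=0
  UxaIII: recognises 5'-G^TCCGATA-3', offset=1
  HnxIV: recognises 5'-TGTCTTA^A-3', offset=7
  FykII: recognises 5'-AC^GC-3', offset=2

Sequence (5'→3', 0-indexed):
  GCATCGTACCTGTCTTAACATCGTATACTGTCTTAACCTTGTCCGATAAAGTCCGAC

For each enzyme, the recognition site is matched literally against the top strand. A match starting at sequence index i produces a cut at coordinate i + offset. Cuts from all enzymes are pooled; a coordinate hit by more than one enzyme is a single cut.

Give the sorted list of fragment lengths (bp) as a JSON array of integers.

Site scan:
  ZebIX ATCGTA/0: at [2, 19] ⇒ [2, 19]
  UxaIII GTCCGATA/1: at [40] ⇒ [41]
  HnxIV TGTCTTAA/7: at [10, 28] ⇒ [17, 35]
  FykII ACGC/2: at [55] ⇒ [0]

Pooled cuts: [0, 2, 17, 19, 35, 41]

Fragments:
  0→2: 2 bp
  2→17: 15 bp
  17→19: 2 bp
  19→35: 16 bp
  35→41: 6 bp
  41→0 (wrap): 57-41+0 = 16 bp

[2,2,6,15,16,16]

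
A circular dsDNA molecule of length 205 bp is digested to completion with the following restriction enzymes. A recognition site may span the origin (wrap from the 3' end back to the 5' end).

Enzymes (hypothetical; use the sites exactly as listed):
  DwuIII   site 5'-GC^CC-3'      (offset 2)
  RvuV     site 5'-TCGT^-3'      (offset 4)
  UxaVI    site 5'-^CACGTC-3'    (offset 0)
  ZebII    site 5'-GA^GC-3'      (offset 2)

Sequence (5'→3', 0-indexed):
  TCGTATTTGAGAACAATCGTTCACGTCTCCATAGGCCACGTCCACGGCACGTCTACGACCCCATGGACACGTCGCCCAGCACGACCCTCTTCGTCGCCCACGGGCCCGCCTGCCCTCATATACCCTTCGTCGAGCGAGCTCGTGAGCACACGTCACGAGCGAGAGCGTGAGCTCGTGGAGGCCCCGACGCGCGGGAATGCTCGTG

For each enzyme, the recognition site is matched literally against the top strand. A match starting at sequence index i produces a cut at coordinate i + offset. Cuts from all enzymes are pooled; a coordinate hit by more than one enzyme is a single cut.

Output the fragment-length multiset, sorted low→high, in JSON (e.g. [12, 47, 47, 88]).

Per-enzyme occurrences:
  DwuIII (GCCC, off=2): starts [73, 95, 103, 111, 180] → cuts [75, 97, 105, 113, 182]
  RvuV (TCGT, off=4): starts [0, 16, 90, 126, 139, 172, 200] → cuts [4, 20, 94, 130, 143, 176, 204]
  UxaVI (CACGTC, off=0): starts [21, 36, 47, 67, 148] → cuts [21, 36, 47, 67, 148]
  ZebII (GAGC, off=2): starts [131, 135, 143, 156, 162, 168] → cuts [133, 137, 145, 158, 164, 170]

Pooled cuts: [4, 20, 21, 36, 47, 67, 75, 94, 97, 105, 113, 130, 133, 137, 143, 145, 148, 158, 164, 170, 176, 182, 204]

Fragment lengths:
  4→20: 16 bp
  20→21: 1 bp
  21→36: 15 bp
  36→47: 11 bp
  47→67: 20 bp
  67→75: 8 bp
  75→94: 19 bp
  94→97: 3 bp
  97→105: 8 bp
  105→113: 8 bp
  113→130: 17 bp
  130→133: 3 bp
  133→137: 4 bp
  137→143: 6 bp
  143→145: 2 bp
  145→148: 3 bp
  148→158: 10 bp
  158→164: 6 bp
  164→170: 6 bp
  170→176: 6 bp
  176→182: 6 bp
  182→204: 22 bp
  204→4 (wrap): 205-204+4 = 5 bp

[1,2,3,3,3,4,5,6,6,6,6,6,8,8,8,10,11,15,16,17,19,20,22]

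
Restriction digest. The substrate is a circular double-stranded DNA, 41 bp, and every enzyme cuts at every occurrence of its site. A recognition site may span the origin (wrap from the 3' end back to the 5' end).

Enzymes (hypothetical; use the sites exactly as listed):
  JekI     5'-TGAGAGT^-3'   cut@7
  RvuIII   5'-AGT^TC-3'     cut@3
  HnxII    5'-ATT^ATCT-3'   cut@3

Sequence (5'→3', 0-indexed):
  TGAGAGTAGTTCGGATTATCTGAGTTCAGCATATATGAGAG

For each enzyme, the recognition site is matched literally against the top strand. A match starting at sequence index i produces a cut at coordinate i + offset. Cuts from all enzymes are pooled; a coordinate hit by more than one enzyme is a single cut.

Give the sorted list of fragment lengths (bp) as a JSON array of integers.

Scan for sites:
  JekI TGAGAGT/7: at [0, 35] ⇒ [1, 7]
  RvuIII AGTTC/3: at [7, 22] ⇒ [10, 25]
  HnxII ATTATCT/3: at [14] ⇒ [17]

All cut coordinates (distinct, sorted): [1, 7, 10, 17, 25]

Fragment lengths:
  1→7: 6 bp
  7→10: 3 bp
  10→17: 7 bp
  17→25: 8 bp
  25→1 (wrap): 41-25+1 = 17 bp

[3,6,7,8,17]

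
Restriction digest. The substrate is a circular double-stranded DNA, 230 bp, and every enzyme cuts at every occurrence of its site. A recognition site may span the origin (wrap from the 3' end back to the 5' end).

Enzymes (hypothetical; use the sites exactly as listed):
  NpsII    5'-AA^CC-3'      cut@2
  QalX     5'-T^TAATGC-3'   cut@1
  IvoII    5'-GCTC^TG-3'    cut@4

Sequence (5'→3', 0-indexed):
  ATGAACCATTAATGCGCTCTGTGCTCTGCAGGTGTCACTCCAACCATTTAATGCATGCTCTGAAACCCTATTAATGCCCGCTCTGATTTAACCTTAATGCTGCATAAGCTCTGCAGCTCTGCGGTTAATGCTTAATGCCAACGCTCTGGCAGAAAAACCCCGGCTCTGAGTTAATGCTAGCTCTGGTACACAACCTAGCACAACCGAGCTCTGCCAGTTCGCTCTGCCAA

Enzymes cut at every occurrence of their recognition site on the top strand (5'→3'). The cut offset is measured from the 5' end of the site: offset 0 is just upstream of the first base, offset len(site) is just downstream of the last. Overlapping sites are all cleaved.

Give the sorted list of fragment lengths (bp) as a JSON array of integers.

[3,4,5,5,5,6,6,7,7,8,8,8,9,10,10,10,11,11,12,12,12,13,14,17,17]

Site scan:
  NpsII (AACC, off=2): starts [3, 41, 63, 89, 155, 191, 201] → cuts [5, 43, 65, 91, 157, 193, 203]
  QalX (TTAATGC, off=1): starts [8, 47, 70, 93, 124, 131, 170] → cuts [9, 48, 71, 94, 125, 132, 171]
  IvoII (GCTCTG, off=4): starts [15, 22, 56, 79, 107, 115, 142, 162, 179, 207, 220] → cuts [19, 26, 60, 83, 111, 119, 146, 166, 183, 211, 224]

All cut coordinates (distinct, sorted): [5, 9, 19, 26, 43, 48, 60, 65, 71, 83, 91, 94, 111, 119, 125, 132, 146, 157, 166, 171, 183, 193, 203, 211, 224]

Fragment lengths:
  5→9: 4 bp
  9→19: 10 bp
  19→26: 7 bp
  26→43: 17 bp
  43→48: 5 bp
  48→60: 12 bp
  60→65: 5 bp
  65→71: 6 bp
  71→83: 12 bp
  83→91: 8 bp
  91→94: 3 bp
  94→111: 17 bp
  111→119: 8 bp
  119→125: 6 bp
  125→132: 7 bp
  132→146: 14 bp
  146→157: 11 bp
  157→166: 9 bp
  166→171: 5 bp
  171→183: 12 bp
  183→193: 10 bp
  193→203: 10 bp
  203→211: 8 bp
  211→224: 13 bp
  224→5 (wrap): 230-224+5 = 11 bp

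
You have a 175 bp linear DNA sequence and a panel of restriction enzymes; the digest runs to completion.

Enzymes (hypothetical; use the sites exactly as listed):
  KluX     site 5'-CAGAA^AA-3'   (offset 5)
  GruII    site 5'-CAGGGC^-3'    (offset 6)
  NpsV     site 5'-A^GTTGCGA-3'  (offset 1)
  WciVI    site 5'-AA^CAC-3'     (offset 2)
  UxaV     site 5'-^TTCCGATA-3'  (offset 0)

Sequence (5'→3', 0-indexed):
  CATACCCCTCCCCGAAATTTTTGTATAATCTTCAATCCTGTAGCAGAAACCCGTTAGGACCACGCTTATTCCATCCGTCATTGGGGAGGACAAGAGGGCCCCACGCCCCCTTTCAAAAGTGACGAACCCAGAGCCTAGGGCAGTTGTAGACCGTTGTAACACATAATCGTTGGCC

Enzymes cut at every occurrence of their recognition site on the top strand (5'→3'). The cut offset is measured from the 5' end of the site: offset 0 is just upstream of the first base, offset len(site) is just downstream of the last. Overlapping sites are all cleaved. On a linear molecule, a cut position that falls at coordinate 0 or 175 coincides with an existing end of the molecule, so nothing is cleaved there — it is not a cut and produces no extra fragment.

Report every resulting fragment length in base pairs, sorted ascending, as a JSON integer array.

[16,159]

Scan for sites:
  KluX (CAGAAAA, off=5): no sites
  GruII (CAGGGC, off=6): no sites
  NpsV (AGTTGCGA, off=1): no sites
  WciVI (AACAC, off=2): starts [157] → cuts [159]
  UxaV (TTCCGATA, off=0): no sites

All cut coordinates (distinct, sorted): [159]

Fragment lengths:
  [0,159): 159 bp
  [159,175): 16 bp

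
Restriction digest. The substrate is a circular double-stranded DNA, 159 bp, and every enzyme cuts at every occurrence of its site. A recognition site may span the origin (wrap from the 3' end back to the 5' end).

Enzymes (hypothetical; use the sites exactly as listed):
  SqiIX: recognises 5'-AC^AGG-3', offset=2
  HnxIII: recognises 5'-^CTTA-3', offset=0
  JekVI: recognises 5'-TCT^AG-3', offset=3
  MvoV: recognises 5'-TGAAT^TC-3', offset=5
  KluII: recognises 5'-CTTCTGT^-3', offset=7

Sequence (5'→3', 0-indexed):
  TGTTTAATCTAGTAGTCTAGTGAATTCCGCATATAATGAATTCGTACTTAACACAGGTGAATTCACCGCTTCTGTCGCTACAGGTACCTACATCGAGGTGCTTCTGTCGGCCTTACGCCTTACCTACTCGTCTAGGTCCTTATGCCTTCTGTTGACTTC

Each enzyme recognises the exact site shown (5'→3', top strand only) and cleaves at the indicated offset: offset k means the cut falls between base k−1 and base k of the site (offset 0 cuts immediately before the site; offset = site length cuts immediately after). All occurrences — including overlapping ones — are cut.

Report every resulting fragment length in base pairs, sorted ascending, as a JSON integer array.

Per-enzyme occurrences:
  SqiIX (ACAGG, off=2): starts [52, 79] → cuts [54, 81]
  HnxIII (CTTA, off=0): starts [46, 111, 118, 138] → cuts [46, 111, 118, 138]
  JekVI (TCTAG, off=3): starts [7, 15, 130] → cuts [10, 18, 133]
  MvoV (TGAATTC, off=5): starts [20, 36, 57] → cuts [25, 41, 62]
  KluII (CTTCTGT, off=7): starts [68, 100, 145, 155] → cuts [3, 75, 107, 152]

All cut coordinates (distinct, sorted): [3, 10, 18, 25, 41, 46, 54, 62, 75, 81, 107, 111, 118, 133, 138, 152]

Fragments:
  3→10: 7 bp
  10→18: 8 bp
  18→25: 7 bp
  25→41: 16 bp
  41→46: 5 bp
  46→54: 8 bp
  54→62: 8 bp
  62→75: 13 bp
  75→81: 6 bp
  81→107: 26 bp
  107→111: 4 bp
  111→118: 7 bp
  118→133: 15 bp
  133→138: 5 bp
  138→152: 14 bp
  152→3 (wrap): 159-152+3 = 10 bp

[4,5,5,6,7,7,7,8,8,8,10,13,14,15,16,26]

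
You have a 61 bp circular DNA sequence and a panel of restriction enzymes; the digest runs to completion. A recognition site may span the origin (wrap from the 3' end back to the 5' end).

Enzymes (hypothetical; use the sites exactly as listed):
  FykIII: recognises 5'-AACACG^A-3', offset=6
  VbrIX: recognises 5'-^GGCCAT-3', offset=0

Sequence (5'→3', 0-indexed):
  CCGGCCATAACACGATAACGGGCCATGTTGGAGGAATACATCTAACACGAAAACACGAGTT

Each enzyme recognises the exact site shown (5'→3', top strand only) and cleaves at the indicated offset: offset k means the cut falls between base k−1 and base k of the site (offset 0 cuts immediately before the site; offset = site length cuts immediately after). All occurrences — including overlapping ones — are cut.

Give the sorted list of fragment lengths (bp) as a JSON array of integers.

Per-enzyme occurrences:
  FykIII AACACGA/6: at [8, 43, 51] ⇒ [14, 49, 57]
  VbrIX GGCCAT/0: at [2, 20] ⇒ [2, 20]

Pooled cuts: [2, 14, 20, 49, 57]

Fragments:
  2→14: 12 bp
  14→20: 6 bp
  20→49: 29 bp
  49→57: 8 bp
  57→2 (wrap): 61-57+2 = 6 bp

[6,6,8,12,29]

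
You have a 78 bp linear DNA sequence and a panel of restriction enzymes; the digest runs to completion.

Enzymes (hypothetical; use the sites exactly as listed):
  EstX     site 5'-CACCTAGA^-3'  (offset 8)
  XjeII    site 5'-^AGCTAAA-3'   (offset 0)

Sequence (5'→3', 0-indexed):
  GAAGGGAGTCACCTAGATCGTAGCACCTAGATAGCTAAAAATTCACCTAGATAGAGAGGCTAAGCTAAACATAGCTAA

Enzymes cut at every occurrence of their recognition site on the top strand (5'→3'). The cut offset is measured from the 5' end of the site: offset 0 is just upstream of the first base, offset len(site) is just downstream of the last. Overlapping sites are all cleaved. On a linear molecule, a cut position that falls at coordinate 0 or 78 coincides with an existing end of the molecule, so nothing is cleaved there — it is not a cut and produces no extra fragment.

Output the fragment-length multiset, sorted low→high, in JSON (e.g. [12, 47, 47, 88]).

[1,11,14,16,17,19]

Scan for sites:
  EstX CACCTAGA/8: at [9, 23, 43] ⇒ [17, 31, 51]
  XjeII AGCTAAA/0: at [32, 62] ⇒ [32, 62]

Pooled cuts: [17, 31, 32, 51, 62]

Fragment lengths:
  [0,17): 17 bp
  [17,31): 14 bp
  [31,32): 1 bp
  [32,51): 19 bp
  [51,62): 11 bp
  [62,78): 16 bp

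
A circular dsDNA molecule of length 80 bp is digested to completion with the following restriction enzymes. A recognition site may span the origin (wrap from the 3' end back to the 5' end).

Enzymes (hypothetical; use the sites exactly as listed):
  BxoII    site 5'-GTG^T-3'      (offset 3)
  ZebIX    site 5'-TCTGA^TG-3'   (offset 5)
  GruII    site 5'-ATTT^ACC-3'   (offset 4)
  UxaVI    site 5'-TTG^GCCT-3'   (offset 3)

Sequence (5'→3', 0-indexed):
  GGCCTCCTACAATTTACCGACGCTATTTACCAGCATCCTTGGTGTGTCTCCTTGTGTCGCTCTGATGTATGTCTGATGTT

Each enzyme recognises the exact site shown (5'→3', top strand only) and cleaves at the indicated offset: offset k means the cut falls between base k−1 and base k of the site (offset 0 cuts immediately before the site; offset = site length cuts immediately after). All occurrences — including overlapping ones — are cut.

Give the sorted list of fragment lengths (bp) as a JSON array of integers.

[2,5,9,10,11,13,14,16]

Site scan:
  BxoII (GTGT, off=3): starts [41, 43, 53] → cuts [44, 46, 56]
  ZebIX (TCTGATG, off=5): starts [60, 71] → cuts [65, 76]
  GruII (ATTTACC, off=4): starts [11, 24] → cuts [15, 28]
  UxaVI (TTGGCCT, off=3): starts [78] → cuts [1]

All cut coordinates (distinct, sorted): [1, 15, 28, 44, 46, 56, 65, 76]

Fragments:
  1→15: 14 bp
  15→28: 13 bp
  28→44: 16 bp
  44→46: 2 bp
  46→56: 10 bp
  56→65: 9 bp
  65→76: 11 bp
  76→1 (wrap): 80-76+1 = 5 bp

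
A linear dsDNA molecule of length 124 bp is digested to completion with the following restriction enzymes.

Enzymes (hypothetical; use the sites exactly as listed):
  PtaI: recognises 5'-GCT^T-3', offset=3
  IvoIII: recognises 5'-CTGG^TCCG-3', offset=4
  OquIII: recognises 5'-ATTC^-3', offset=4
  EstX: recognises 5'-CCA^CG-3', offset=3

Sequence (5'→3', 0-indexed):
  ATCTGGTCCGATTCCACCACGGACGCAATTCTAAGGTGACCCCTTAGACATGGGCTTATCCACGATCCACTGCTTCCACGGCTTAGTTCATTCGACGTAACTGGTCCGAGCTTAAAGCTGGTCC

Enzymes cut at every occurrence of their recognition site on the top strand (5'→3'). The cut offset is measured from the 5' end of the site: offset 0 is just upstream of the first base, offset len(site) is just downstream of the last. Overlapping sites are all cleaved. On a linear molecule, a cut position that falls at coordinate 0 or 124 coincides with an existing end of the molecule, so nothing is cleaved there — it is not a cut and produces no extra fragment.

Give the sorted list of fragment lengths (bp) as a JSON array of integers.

Site scan:
  PtaI (GCTT, off=3): starts [53, 71, 80, 109] → cuts [56, 74, 83, 112]
  IvoIII (CTGGTCCG, off=4): starts [2, 100] → cuts [6, 104]
  OquIII (ATTC, off=4): starts [10, 27, 89] → cuts [14, 31, 93]
  EstX (CCACG, off=3): starts [16, 59, 75] → cuts [19, 62, 78]

Pooled cuts: [6, 14, 19, 31, 56, 62, 74, 78, 83, 93, 104, 112]

Fragments:
  [0,6): 6 bp
  [6,14): 8 bp
  [14,19): 5 bp
  [19,31): 12 bp
  [31,56): 25 bp
  [56,62): 6 bp
  [62,74): 12 bp
  [74,78): 4 bp
  [78,83): 5 bp
  [83,93): 10 bp
  [93,104): 11 bp
  [104,112): 8 bp
  [112,124): 12 bp

[4,5,5,6,6,8,8,10,11,12,12,12,25]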